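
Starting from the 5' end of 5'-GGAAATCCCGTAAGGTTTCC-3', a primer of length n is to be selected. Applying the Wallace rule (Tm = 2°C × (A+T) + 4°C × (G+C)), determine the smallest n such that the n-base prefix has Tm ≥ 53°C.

n = 19

First 18 bases: GGAAATCCCGTAAGGTTT → Tm = 52°C (< 53°C)
First 19 bases: GGAAATCCCGTAAGGTTTC → Tm = 56°C (≥ 53°C)
Each additional base adds 2°C (A/T) or 4°C (G/C), so Tm is non-decreasing in n; n = 19 is the first length to reach 53°C.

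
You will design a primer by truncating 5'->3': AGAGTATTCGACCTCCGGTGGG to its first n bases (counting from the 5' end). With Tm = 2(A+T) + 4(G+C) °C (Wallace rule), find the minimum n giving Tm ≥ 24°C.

First 8 bases: AGAGTATT → Tm = 20°C (< 24°C)
First 9 bases: AGAGTATTC → Tm = 24°C (≥ 24°C)
Since every base adds ≥2°C, Tm only increases with n, so the threshold is first crossed at n = 9.

n = 9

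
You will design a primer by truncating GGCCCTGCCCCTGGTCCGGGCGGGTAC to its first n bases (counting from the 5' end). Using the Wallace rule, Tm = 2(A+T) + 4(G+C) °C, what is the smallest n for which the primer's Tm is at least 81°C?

n = 22

First 21 bases: GGCCCTGCCCCTGGTCCGGGC → Tm = 78°C (< 81°C)
First 22 bases: GGCCCTGCCCCTGGTCCGGGCG → Tm = 82°C (≥ 81°C)
Each additional base adds 2°C (A/T) or 4°C (G/C), so Tm is non-decreasing in n; n = 22 is the first length to reach 81°C.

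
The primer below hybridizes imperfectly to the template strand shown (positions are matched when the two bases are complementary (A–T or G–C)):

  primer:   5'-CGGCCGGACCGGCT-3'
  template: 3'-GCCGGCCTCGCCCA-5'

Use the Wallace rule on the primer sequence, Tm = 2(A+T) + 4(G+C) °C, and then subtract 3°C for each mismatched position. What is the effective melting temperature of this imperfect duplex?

46°C

Primer base counts: A=1, T=1, G=6, C=6 → A+T=2, G+C=12
Perfect-match Tm = 2(2) + 4(12) = 4 + 48 = 52°C
Mismatches (positions where the bases are not complementary): 2 (at positions 9, 13)
Effective Tm = 52 − 2×3 = 52 − 6 = 46°C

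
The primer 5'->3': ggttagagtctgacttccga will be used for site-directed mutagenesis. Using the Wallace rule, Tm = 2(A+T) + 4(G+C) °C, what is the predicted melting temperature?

Scanning the sequence gives G=6, T=6, C=4, A=4.
AT pairs contribute 10, GC pairs contribute 10.
Tm = 4·10 + 2·10 = 40 + 20 = 60°C

60°C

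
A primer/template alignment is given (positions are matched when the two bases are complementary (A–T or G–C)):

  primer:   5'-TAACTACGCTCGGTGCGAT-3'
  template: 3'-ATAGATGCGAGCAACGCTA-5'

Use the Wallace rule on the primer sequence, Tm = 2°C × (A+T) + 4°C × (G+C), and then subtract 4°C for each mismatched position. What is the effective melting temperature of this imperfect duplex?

50°C

Primer base counts: A=4, T=5, G=5, C=5 → A+T=9, G+C=10
Perfect-match Tm = 2(9) + 4(10) = 18 + 40 = 58°C
Mismatches (positions where the bases are not complementary): 2 (at positions 3, 13)
Effective Tm = 58 − 2×4 = 58 − 8 = 50°C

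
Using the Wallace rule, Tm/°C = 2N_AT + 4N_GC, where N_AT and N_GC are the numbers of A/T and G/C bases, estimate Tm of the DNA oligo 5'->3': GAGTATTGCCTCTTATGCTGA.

Base counts: A=4, G=5, C=4, T=8
AT pairs contribute 12, GC pairs contribute 9.
Tm = 2×12 + 4×9 = 60°C

60°C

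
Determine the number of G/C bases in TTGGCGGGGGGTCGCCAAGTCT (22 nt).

15

Base counts: G=10, A=2, C=5, T=5
G+C = 10 + 5 = 15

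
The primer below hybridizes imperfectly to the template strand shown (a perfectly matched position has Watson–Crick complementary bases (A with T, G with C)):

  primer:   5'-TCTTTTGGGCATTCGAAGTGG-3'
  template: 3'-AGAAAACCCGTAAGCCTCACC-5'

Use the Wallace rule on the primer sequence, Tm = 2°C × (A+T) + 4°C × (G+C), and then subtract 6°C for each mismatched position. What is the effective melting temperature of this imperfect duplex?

56°C

Primer base counts: A=3, T=8, G=7, C=3 → A+T=11, G+C=10
Perfect-match Tm = 2(11) + 4(10) = 22 + 40 = 62°C
Mismatches (positions where the bases are not complementary): 1 (at position 16)
Effective Tm = 62 − 1×6 = 62 − 6 = 56°C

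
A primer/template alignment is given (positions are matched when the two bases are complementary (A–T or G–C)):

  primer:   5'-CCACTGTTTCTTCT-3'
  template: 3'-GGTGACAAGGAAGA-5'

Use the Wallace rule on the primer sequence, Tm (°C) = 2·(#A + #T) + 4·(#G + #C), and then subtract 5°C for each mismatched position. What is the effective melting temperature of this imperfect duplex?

35°C

Primer base counts: A=1, T=7, G=1, C=5 → A+T=8, G+C=6
Perfect-match Tm = 2(8) + 4(6) = 16 + 24 = 40°C
Mismatches (positions where the bases are not complementary): 1 (at position 9)
Effective Tm = 40 − 1×5 = 40 − 5 = 35°C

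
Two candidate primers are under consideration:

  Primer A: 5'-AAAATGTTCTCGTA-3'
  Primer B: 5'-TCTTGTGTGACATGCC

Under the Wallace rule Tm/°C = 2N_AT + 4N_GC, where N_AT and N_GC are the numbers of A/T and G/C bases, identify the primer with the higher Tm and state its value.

Primer A: A+T=10, G+C=4 → Tm = 2(10)+4(4) = 36°C
Primer B: A+T=8, G+C=8 → Tm = 2(8)+4(8) = 48°C
36°C vs 48°C → primer B is higher.

Primer B, 48°C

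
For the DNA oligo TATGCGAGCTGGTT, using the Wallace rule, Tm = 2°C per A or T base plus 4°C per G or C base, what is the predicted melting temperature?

42°C

Scanning the sequence gives C=2, G=5, A=2, T=5.
AT pairs contribute 7, GC pairs contribute 7.
Tm = 4·7 + 2·7 = 28 + 14 = 42°C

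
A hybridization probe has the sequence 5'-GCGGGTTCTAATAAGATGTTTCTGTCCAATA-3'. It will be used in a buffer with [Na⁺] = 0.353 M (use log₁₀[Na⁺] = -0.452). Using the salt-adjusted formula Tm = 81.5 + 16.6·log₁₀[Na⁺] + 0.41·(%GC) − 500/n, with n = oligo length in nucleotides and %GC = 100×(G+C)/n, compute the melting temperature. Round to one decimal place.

Length n = 31. A=8, C=5, G=7, T=11
G+C = 12, so %GC = 12/31 × 100 = 38.71%
Salt term: 16.6 × (-0.452) = -7.503
GC term: 0.41 × 38.71 = 15.871; length term: −500/31 = −16.129
Tm = 81.5 + (-7.503) + 15.871 − 16.129 = 73.739 → 73.7°C

73.7°C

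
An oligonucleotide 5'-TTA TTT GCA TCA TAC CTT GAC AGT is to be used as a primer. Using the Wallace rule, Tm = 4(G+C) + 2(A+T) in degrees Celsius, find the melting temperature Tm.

64°C

T=10, A=6, C=5, G=3
A+T = 16, G+C = 8
Tm = 4·8 + 2·16 = 32 + 32 = 64°C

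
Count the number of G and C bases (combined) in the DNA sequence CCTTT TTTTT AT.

2

Scanning the sequence gives G=0, C=2, T=9, A=1.
G+C = 0 + 2 = 2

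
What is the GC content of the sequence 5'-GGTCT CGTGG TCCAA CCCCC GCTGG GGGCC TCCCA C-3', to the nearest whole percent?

C=16, T=6, A=3, G=11
G+C = 11 + 16 = 27 out of 36 bases
%GC = 27/36 × 100 = 75% ≈ 75%

75%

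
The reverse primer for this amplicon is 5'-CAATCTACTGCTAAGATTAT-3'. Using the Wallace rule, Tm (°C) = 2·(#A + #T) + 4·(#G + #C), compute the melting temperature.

Scanning the sequence gives C=4, A=7, T=7, G=2.
So N_AT = 14 and N_GC = 6.
Tm = 2×14 + 4×6 = 52°C

52°C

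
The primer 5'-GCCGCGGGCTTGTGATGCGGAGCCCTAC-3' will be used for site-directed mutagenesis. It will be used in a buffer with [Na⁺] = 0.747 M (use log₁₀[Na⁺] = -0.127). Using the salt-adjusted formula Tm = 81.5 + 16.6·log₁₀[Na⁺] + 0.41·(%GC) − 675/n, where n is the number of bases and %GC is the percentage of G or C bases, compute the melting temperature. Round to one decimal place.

84.6°C

Length n = 28. Base counts: G=11, T=5, A=3, C=9
G+C = 20, so %GC = 20/28 × 100 = 71.429%
Salt term: 16.6 × (-0.127) = -2.108
GC term: 0.41 × 71.429 = 29.286; length term: −675/28 = −24.107
Tm = 81.5 + (-2.108) + 29.286 − 24.107 = 84.571 → 84.6°C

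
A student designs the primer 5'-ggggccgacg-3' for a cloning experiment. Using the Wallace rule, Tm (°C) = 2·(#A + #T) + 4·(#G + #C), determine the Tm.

Counting bases: T=0, G=6, C=3, A=1
AT pairs contribute 1, GC pairs contribute 9.
Tm = 2(1) + 4(9) = 2 + 36 = 38°C

38°C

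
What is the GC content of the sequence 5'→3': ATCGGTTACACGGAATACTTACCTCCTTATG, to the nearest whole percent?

42%

G=5, C=8, A=8, T=10
G+C = 5 + 8 = 13 out of 31 bases
%GC = 13/31 × 100 = 41.94% ≈ 42%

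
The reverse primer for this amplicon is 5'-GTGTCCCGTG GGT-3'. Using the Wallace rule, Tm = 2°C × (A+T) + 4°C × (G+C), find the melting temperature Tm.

44°C

Scanning the sequence gives A=0, T=4, G=6, C=3.
A+T = 4, G+C = 9
Tm = 2(4) + 4(9) = 8 + 36 = 44°C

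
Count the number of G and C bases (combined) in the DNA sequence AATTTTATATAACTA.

C=1, A=7, G=0, T=7
G+C = 0 + 1 = 1

1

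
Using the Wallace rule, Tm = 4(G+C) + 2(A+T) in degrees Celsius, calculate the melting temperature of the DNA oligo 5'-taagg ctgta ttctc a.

44°C

Counting bases: T=6, C=3, A=4, G=3
A+T = 10, G+C = 6
Tm = 2×10 + 4×6 = 44°C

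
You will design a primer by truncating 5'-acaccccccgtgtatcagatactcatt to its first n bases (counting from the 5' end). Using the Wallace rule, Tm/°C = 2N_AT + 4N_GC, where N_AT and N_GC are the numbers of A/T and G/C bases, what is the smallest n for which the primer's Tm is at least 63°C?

First 20 bases: ACACCCCCCGTGTATCAGAT → Tm = 62°C (< 63°C)
First 21 bases: ACACCCCCCGTGTATCAGATA → Tm = 64°C (≥ 63°C)
Since every base adds ≥2°C, Tm only increases with n, so the threshold is first crossed at n = 21.

n = 21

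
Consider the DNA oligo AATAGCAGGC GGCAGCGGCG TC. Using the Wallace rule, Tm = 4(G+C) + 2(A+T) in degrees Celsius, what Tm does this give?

C=6, A=5, G=9, T=2
So N_AT = 7 and N_GC = 15.
Tm = 2×7 + 4×15 = 74°C

74°C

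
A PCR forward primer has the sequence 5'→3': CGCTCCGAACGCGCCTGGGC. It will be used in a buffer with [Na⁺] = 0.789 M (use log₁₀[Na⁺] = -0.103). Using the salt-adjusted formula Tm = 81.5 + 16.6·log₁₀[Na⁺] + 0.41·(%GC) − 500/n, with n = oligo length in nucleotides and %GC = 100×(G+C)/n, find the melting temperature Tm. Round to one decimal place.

87.6°C

Length n = 20. Scanning the sequence gives T=2, A=2, C=9, G=7.
G+C = 16, so %GC = 16/20 × 100 = 80%
Salt term: 16.6 × (-0.103) = -1.71
GC term: 0.41 × 80 = 32.8; length term: −500/20 = −25
Tm = 81.5 + (-1.71) + 32.8 − 25 = 87.59 → 87.6°C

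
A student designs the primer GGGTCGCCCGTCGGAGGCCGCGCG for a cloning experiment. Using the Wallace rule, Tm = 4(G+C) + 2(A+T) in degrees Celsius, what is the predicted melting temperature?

Base counts: G=12, T=2, A=1, C=9
AT pairs contribute 3, GC pairs contribute 21.
Tm = 4·21 + 2·3 = 84 + 6 = 90°C

90°C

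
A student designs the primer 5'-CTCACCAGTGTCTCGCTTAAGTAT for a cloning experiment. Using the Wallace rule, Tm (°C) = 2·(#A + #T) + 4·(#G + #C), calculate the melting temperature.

70°C

Counting bases: G=4, T=8, C=7, A=5
So N_AT = 13 and N_GC = 11.
Tm = 2×13 + 4×11 = 70°C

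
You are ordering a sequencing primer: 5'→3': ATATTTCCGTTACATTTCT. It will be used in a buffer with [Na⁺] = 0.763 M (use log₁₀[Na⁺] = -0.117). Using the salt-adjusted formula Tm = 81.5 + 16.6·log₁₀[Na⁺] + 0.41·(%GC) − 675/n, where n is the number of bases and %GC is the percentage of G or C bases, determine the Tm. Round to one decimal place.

54.8°C

Length n = 19. Counting bases: C=4, T=10, G=1, A=4
G+C = 5, so %GC = 5/19 × 100 = 26.316%
Salt term: 16.6 × (-0.117) = -1.942
GC term: 0.41 × 26.316 = 10.79; length term: −675/19 = −35.526
Tm = 81.5 + (-1.942) + 10.79 − 35.526 = 54.822 → 54.8°C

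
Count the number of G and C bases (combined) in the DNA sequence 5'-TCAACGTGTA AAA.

Counting bases: A=6, T=3, C=2, G=2
G+C = 2 + 2 = 4

4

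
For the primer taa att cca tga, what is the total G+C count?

3

Base counts: G=1, A=5, T=4, C=2
G+C = 1 + 2 = 3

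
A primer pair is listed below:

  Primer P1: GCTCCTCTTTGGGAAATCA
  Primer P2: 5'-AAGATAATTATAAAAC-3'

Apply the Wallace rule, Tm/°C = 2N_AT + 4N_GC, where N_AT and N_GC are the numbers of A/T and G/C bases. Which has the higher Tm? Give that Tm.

Primer P1: A+T=10, G+C=9 → Tm = 2(10)+4(9) = 56°C
Primer P2: A+T=14, G+C=2 → Tm = 2(14)+4(2) = 36°C
56°C vs 36°C → primer P1 is higher.

Primer P1, 56°C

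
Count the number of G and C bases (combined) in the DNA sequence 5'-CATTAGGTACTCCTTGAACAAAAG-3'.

9

Counting bases: T=6, C=5, A=9, G=4
G+C = 4 + 5 = 9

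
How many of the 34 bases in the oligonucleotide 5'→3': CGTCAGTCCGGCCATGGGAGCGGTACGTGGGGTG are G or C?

24

Scanning the sequence gives G=16, C=8, A=4, T=6.
G+C = 16 + 8 = 24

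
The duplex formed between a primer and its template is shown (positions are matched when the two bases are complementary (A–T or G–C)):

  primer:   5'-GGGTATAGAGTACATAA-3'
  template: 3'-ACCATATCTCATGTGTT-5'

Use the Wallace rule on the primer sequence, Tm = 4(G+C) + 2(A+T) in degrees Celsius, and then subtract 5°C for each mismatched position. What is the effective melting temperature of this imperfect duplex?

Primer base counts: A=7, T=4, G=5, C=1 → A+T=11, G+C=6
Perfect-match Tm = 2(11) + 4(6) = 22 + 24 = 46°C
Mismatches (positions where the bases are not complementary): 2 (at positions 1, 15)
Effective Tm = 46 − 2×5 = 46 − 10 = 36°C

36°C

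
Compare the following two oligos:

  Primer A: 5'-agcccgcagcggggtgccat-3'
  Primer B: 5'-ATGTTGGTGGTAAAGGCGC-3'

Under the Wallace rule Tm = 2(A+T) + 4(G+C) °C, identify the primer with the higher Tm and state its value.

Primer A: A+T=5, G+C=15 → Tm = 2(5)+4(15) = 70°C
Primer B: A+T=9, G+C=10 → Tm = 2(9)+4(10) = 58°C
70°C vs 58°C → primer A is higher.

Primer A, 70°C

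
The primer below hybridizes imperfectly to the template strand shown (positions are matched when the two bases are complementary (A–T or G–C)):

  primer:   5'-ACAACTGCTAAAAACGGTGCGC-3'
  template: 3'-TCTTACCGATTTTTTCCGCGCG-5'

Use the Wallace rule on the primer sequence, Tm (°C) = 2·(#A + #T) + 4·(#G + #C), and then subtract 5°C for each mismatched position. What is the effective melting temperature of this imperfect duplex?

41°C

Primer base counts: A=8, T=3, G=5, C=6 → A+T=11, G+C=11
Perfect-match Tm = 2(11) + 4(11) = 22 + 44 = 66°C
Mismatches (positions where the bases are not complementary): 5 (at positions 2, 5, 6, 15, 18)
Effective Tm = 66 − 5×5 = 66 − 25 = 41°C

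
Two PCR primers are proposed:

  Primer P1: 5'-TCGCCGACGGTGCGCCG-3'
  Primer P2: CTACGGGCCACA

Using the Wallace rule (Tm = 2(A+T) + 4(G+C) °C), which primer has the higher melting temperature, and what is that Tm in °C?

Primer P1: A+T=3, G+C=14 → Tm = 2(3)+4(14) = 62°C
Primer P2: A+T=4, G+C=8 → Tm = 2(4)+4(8) = 40°C
62°C vs 40°C → primer P1 is higher.

Primer P1, 62°C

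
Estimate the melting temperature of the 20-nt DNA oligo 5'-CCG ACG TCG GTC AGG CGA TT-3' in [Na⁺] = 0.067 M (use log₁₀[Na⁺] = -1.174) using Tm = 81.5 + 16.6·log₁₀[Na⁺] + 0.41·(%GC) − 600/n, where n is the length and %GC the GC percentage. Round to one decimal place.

58.7°C

Length n = 20. C=6, A=3, T=4, G=7
G+C = 13, so %GC = 13/20 × 100 = 65%
Salt term: 16.6 × (-1.174) = -19.488
GC term: 0.41 × 65 = 26.65; length term: −600/20 = −30
Tm = 81.5 + (-19.488) + 26.65 − 30 = 58.662 → 58.7°C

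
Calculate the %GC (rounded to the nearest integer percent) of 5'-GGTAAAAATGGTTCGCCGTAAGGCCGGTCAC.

A=8, T=6, C=7, G=10
G+C = 10 + 7 = 17 out of 31 bases
%GC = 17/31 × 100 = 54.84% ≈ 55%

55%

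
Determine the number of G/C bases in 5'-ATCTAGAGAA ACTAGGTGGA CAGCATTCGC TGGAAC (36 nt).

17

Scanning the sequence gives G=10, T=7, C=7, A=12.
G+C = 10 + 7 = 17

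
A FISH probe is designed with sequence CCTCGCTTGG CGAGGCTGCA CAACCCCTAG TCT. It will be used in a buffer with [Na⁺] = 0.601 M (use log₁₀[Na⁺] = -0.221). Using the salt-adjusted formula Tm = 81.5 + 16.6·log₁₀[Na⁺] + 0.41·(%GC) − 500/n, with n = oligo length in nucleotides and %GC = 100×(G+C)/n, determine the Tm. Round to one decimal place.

Length n = 33. Counting bases: G=8, T=7, C=13, A=5
G+C = 21, so %GC = 21/33 × 100 = 63.636%
Salt term: 16.6 × (-0.221) = -3.669
GC term: 0.41 × 63.636 = 26.091; length term: −500/33 = −15.152
Tm = 81.5 + (-3.669) + 26.091 − 15.152 = 88.77 → 88.8°C

88.8°C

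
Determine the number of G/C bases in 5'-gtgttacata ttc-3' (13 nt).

Counting bases: C=2, G=2, T=6, A=3
Total G or C: 2 + 2 = 4

4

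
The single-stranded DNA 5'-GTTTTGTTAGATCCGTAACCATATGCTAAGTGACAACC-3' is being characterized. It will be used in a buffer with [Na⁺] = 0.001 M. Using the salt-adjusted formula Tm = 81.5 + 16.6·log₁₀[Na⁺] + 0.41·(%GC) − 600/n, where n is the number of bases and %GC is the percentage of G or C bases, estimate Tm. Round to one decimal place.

Length n = 38. C=8, T=12, G=7, A=11
G+C = 15, so %GC = 15/38 × 100 = 39.474%
Salt term: 16.6 × (-3) = -49.8
GC term: 0.41 × 39.474 = 16.184; length term: −600/38 = −15.789
Tm = 81.5 + (-49.8) + 16.184 − 15.789 = 32.095 → 32.1°C

32.1°C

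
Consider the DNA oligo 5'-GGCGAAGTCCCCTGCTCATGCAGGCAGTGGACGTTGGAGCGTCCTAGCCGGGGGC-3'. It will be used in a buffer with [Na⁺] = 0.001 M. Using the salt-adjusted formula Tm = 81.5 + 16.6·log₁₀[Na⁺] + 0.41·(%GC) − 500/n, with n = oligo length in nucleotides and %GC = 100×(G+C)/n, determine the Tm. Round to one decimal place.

Length n = 55. A=8, C=16, T=9, G=22
G+C = 38, so %GC = 38/55 × 100 = 69.091%
Salt term: 16.6 × (-3) = -49.8
GC term: 0.41 × 69.091 = 28.327; length term: −500/55 = −9.091
Tm = 81.5 + (-49.8) + 28.327 − 9.091 = 50.936 → 50.9°C

50.9°C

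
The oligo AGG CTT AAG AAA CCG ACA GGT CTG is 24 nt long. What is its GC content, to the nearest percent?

50%

Counting bases: G=7, C=5, T=4, A=8
G+C = 7 + 5 = 12 out of 24 bases
%GC = 12/24 × 100 = 50% ≈ 50%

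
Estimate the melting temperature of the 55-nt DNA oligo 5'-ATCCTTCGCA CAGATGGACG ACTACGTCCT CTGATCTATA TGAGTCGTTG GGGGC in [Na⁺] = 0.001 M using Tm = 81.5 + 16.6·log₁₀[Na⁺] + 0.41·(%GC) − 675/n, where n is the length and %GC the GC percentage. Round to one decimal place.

Length n = 55. Scanning the sequence gives T=15, G=15, A=11, C=14.
G+C = 29, so %GC = 29/55 × 100 = 52.727%
Salt term: 16.6 × (-3) = -49.8
GC term: 0.41 × 52.727 = 21.618; length term: −675/55 = −12.273
Tm = 81.5 + (-49.8) + 21.618 − 12.273 = 41.045 → 41.0°C

41.0°C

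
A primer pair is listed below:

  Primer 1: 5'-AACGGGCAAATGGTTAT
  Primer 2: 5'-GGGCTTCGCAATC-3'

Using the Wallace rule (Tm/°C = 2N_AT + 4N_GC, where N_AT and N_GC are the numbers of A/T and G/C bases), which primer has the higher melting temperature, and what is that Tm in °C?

Primer 1, 48°C

Primer 1: A+T=10, G+C=7 → Tm = 2(10)+4(7) = 48°C
Primer 2: A+T=5, G+C=8 → Tm = 2(5)+4(8) = 42°C
48°C vs 42°C → primer 1 is higher.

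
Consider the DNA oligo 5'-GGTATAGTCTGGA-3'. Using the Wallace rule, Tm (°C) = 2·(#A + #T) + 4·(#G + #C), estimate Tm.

38°C

Counting bases: A=3, G=5, C=1, T=4
A+T = 7, G+C = 6
Tm = 2×7 + 4×6 = 38°C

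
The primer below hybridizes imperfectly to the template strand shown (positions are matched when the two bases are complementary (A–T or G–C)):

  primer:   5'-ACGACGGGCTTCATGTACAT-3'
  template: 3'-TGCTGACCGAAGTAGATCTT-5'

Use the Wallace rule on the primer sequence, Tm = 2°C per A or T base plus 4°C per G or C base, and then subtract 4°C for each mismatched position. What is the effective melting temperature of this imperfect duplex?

Primer base counts: A=5, T=5, G=5, C=5 → A+T=10, G+C=10
Perfect-match Tm = 2(10) + 4(10) = 20 + 40 = 60°C
Mismatches (positions where the bases are not complementary): 4 (at positions 6, 15, 18, 20)
Effective Tm = 60 − 4×4 = 60 − 16 = 44°C

44°C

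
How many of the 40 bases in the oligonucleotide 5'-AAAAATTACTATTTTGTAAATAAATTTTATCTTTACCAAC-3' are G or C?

Counting bases: G=1, A=17, C=5, T=17
G+C = 1 + 5 = 6

6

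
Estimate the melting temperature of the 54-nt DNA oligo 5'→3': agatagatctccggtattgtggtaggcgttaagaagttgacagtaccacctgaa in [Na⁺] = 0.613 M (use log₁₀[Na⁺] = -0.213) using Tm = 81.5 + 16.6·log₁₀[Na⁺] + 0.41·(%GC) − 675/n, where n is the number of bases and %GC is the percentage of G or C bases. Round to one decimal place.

83.7°C

Length n = 54. Base counts: C=9, T=14, G=15, A=16
G+C = 24, so %GC = 24/54 × 100 = 44.444%
Salt term: 16.6 × (-0.213) = -3.536
GC term: 0.41 × 44.444 = 18.222; length term: −675/54 = −12.5
Tm = 81.5 + (-3.536) + 18.222 − 12.5 = 83.686 → 83.7°C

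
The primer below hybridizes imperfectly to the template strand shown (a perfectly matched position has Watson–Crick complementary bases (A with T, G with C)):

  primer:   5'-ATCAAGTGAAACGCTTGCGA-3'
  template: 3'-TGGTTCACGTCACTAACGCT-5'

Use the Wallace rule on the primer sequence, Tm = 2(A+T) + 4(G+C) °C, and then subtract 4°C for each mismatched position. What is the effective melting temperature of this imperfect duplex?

38°C

Primer base counts: A=7, T=4, G=5, C=4 → A+T=11, G+C=9
Perfect-match Tm = 2(11) + 4(9) = 22 + 36 = 58°C
Mismatches (positions where the bases are not complementary): 5 (at positions 2, 9, 11, 12, 14)
Effective Tm = 58 − 5×4 = 58 − 20 = 38°C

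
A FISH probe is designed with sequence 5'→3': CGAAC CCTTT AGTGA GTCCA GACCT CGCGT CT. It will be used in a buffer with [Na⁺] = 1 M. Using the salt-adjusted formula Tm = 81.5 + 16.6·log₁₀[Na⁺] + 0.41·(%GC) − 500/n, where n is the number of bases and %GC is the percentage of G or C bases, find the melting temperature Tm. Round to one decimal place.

88.9°C

Length n = 32. Base counts: G=7, C=11, A=6, T=8
G+C = 18, so %GC = 18/32 × 100 = 56.25%
Salt term: 16.6 × (0) = 0
GC term: 0.41 × 56.25 = 23.062; length term: −500/32 = −15.625
Tm = 81.5 + (0) + 23.062 − 15.625 = 88.937 → 88.9°C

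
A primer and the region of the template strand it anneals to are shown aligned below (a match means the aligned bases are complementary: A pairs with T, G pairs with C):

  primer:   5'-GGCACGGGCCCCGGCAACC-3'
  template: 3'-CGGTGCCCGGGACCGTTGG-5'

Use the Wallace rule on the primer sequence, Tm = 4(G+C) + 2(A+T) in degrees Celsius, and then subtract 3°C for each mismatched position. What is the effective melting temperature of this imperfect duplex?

64°C

Primer base counts: A=3, T=0, G=7, C=9 → A+T=3, G+C=16
Perfect-match Tm = 2(3) + 4(16) = 6 + 64 = 70°C
Mismatches (positions where the bases are not complementary): 2 (at positions 2, 12)
Effective Tm = 70 − 2×3 = 70 − 6 = 64°C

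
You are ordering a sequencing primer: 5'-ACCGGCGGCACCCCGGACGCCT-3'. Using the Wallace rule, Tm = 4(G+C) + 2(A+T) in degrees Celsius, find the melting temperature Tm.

G=7, T=1, A=3, C=11
So N_AT = 4 and N_GC = 18.
Tm = 2×4 + 4×18 = 80°C

80°C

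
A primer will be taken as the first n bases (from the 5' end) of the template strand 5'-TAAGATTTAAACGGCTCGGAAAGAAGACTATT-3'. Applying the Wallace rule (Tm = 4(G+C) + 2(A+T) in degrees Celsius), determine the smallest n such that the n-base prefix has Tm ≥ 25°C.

First 11 bases: TAAGATTTAAA → Tm = 24°C (< 25°C)
First 12 bases: TAAGATTTAAAC → Tm = 28°C (≥ 25°C)
Since every base adds ≥2°C, Tm only increases with n, so the threshold is first crossed at n = 12.

n = 12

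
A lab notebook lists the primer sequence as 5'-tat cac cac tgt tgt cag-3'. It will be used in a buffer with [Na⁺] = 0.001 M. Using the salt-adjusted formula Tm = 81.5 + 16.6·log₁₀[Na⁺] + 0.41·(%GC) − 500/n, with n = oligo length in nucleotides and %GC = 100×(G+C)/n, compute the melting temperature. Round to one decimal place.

22.1°C

Length n = 18. Base counts: T=6, A=4, G=3, C=5
G+C = 8, so %GC = 8/18 × 100 = 44.444%
Salt term: 16.6 × (-3) = -49.8
GC term: 0.41 × 44.444 = 18.222; length term: −500/18 = −27.778
Tm = 81.5 + (-49.8) + 18.222 − 27.778 = 22.144 → 22.1°C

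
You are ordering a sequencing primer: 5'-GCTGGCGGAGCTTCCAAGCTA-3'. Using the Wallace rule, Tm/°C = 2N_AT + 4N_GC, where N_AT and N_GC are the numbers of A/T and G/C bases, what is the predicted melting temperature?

Base counts: C=6, G=7, T=4, A=4
A+T = 8, G+C = 13
Tm = 4·13 + 2·8 = 52 + 16 = 68°C

68°C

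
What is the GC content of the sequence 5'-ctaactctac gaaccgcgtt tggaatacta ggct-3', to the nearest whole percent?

T=9, A=9, C=9, G=7
G+C = 7 + 9 = 16 out of 34 bases
%GC = 16/34 × 100 = 47.06% ≈ 47%

47%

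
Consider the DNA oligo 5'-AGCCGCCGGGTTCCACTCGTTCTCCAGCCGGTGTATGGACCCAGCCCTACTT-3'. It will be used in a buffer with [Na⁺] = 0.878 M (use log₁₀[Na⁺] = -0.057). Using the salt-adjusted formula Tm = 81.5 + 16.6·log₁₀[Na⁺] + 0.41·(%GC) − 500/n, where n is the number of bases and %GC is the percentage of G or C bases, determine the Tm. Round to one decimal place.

97.0°C

Length n = 52. Scanning the sequence gives C=20, A=7, G=13, T=12.
G+C = 33, so %GC = 33/52 × 100 = 63.462%
Salt term: 16.6 × (-0.057) = -0.946
GC term: 0.41 × 63.462 = 26.019; length term: −500/52 = −9.615
Tm = 81.5 + (-0.946) + 26.019 − 9.615 = 96.958 → 97.0°C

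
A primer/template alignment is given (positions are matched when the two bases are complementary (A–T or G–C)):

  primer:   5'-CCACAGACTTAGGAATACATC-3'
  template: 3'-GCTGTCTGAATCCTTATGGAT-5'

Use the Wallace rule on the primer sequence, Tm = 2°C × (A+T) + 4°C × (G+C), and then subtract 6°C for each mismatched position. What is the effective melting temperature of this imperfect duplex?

42°C

Primer base counts: A=8, T=4, G=3, C=6 → A+T=12, G+C=9
Perfect-match Tm = 2(12) + 4(9) = 24 + 36 = 60°C
Mismatches (positions where the bases are not complementary): 3 (at positions 2, 19, 21)
Effective Tm = 60 − 3×6 = 60 − 18 = 42°C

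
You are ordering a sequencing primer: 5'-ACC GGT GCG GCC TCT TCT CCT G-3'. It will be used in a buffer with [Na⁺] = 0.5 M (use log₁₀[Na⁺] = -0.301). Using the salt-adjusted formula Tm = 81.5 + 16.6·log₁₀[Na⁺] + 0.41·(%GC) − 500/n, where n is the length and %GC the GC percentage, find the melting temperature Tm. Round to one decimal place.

Length n = 22. T=6, C=9, A=1, G=6
G+C = 15, so %GC = 15/22 × 100 = 68.182%
Salt term: 16.6 × (-0.301) = -4.997
GC term: 0.41 × 68.182 = 27.955; length term: −500/22 = −22.727
Tm = 81.5 + (-4.997) + 27.955 − 22.727 = 81.731 → 81.7°C

81.7°C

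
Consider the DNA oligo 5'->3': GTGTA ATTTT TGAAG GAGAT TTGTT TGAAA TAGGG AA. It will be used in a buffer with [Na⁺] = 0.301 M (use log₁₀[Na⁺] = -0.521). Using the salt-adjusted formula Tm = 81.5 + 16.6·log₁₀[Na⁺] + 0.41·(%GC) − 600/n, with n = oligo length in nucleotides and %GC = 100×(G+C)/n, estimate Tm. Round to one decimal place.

Length n = 37. C=0, A=12, T=14, G=11
G+C = 11, so %GC = 11/37 × 100 = 29.73%
Salt term: 16.6 × (-0.521) = -8.649
GC term: 0.41 × 29.73 = 12.189; length term: −600/37 = −16.216
Tm = 81.5 + (-8.649) + 12.189 − 16.216 = 68.824 → 68.8°C

68.8°C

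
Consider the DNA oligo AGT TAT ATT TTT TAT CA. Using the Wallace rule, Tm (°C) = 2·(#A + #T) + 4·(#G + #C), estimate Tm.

38°C

Counting bases: T=10, G=1, C=1, A=5
AT pairs contribute 15, GC pairs contribute 2.
Tm = 2(15) + 4(2) = 30 + 8 = 38°C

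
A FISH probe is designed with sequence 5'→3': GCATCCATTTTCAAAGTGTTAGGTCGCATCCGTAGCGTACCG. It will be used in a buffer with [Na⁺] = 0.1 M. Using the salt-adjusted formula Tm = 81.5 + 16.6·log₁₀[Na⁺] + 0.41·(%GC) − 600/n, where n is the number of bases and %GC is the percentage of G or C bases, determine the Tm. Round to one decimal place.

Length n = 42. A=9, G=10, C=11, T=12
G+C = 21, so %GC = 21/42 × 100 = 50%
Salt term: 16.6 × (-1) = -16.6
GC term: 0.41 × 50 = 20.5; length term: −600/42 = −14.286
Tm = 81.5 + (-16.6) + 20.5 − 14.286 = 71.114 → 71.1°C

71.1°C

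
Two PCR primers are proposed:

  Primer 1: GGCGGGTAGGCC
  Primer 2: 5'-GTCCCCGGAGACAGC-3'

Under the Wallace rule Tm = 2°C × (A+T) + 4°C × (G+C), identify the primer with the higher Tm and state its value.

Primer 2, 52°C

Primer 1: A+T=2, G+C=10 → Tm = 2(2)+4(10) = 44°C
Primer 2: A+T=4, G+C=11 → Tm = 2(4)+4(11) = 52°C
44°C vs 52°C → primer 2 is higher.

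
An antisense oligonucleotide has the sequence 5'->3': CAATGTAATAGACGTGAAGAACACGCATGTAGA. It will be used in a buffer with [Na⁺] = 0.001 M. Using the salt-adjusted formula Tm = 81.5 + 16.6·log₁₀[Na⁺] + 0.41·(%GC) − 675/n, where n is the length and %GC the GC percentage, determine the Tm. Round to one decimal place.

Length n = 33. Base counts: G=8, T=6, C=5, A=14
G+C = 13, so %GC = 13/33 × 100 = 39.394%
Salt term: 16.6 × (-3) = -49.8
GC term: 0.41 × 39.394 = 16.152; length term: −675/33 = −20.455
Tm = 81.5 + (-49.8) + 16.152 − 20.455 = 27.397 → 27.4°C

27.4°C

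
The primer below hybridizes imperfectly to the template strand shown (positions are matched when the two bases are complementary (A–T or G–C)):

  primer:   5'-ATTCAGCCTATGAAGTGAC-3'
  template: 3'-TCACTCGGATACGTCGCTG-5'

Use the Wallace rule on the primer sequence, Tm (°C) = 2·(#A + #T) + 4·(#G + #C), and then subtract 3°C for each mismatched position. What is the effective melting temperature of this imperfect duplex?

Primer base counts: A=6, T=5, G=4, C=4 → A+T=11, G+C=8
Perfect-match Tm = 2(11) + 4(8) = 22 + 32 = 54°C
Mismatches (positions where the bases are not complementary): 4 (at positions 2, 4, 13, 16)
Effective Tm = 54 − 4×3 = 54 − 12 = 42°C

42°C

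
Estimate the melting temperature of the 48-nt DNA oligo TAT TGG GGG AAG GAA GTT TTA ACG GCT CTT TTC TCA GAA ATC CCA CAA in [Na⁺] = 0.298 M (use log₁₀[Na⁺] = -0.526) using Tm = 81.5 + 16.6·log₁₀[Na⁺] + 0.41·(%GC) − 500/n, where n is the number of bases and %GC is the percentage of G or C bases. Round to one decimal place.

79.4°C

Length n = 48. Counting bases: C=9, T=14, A=14, G=11
G+C = 20, so %GC = 20/48 × 100 = 41.667%
Salt term: 16.6 × (-0.526) = -8.732
GC term: 0.41 × 41.667 = 17.083; length term: −500/48 = −10.417
Tm = 81.5 + (-8.732) + 17.083 − 10.417 = 79.434 → 79.4°C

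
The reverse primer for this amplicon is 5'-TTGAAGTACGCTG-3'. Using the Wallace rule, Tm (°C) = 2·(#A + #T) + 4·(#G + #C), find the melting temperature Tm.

38°C

Scanning the sequence gives G=4, T=4, C=2, A=3.
A+T = 7, G+C = 6
Tm = 4·6 + 2·7 = 24 + 14 = 38°C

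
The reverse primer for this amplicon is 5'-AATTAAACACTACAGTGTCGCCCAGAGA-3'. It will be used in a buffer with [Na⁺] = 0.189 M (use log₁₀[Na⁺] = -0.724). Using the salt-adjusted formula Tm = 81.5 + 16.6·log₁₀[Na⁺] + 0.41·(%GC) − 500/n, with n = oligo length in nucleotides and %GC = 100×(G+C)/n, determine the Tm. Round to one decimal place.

Length n = 28. Base counts: A=11, G=5, C=7, T=5
G+C = 12, so %GC = 12/28 × 100 = 42.857%
Salt term: 16.6 × (-0.724) = -12.018
GC term: 0.41 × 42.857 = 17.571; length term: −500/28 = −17.857
Tm = 81.5 + (-12.018) + 17.571 − 17.857 = 69.196 → 69.2°C

69.2°C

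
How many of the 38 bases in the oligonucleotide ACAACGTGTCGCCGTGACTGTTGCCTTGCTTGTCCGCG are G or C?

Counting bases: C=12, T=11, A=4, G=11
Total G or C: 11 + 12 = 23

23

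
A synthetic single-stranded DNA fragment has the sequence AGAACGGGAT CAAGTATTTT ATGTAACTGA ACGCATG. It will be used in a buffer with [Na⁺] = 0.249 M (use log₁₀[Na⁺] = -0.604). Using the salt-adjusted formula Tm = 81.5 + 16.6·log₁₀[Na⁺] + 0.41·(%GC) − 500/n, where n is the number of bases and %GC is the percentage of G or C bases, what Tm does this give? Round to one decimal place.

73.5°C

Length n = 37. Scanning the sequence gives T=10, C=5, G=9, A=13.
G+C = 14, so %GC = 14/37 × 100 = 37.838%
Salt term: 16.6 × (-0.604) = -10.026
GC term: 0.41 × 37.838 = 15.514; length term: −500/37 = −13.514
Tm = 81.5 + (-10.026) + 15.514 − 13.514 = 73.474 → 73.5°C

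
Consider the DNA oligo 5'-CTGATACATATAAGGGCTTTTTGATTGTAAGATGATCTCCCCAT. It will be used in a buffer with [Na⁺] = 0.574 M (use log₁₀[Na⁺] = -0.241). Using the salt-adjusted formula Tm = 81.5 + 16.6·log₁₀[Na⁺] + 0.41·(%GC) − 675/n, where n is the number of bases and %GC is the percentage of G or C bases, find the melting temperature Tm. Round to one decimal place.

77.1°C

Length n = 44. Base counts: T=16, C=8, A=12, G=8
G+C = 16, so %GC = 16/44 × 100 = 36.364%
Salt term: 16.6 × (-0.241) = -4.001
GC term: 0.41 × 36.364 = 14.909; length term: −675/44 = −15.341
Tm = 81.5 + (-4.001) + 14.909 − 15.341 = 77.067 → 77.1°C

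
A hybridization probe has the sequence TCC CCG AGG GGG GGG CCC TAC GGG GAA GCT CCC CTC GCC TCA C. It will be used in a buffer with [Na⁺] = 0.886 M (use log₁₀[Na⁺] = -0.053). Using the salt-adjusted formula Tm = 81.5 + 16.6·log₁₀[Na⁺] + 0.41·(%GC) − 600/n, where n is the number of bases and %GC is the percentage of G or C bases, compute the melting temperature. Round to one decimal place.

Length n = 43. Base counts: A=5, C=18, T=5, G=15
G+C = 33, so %GC = 33/43 × 100 = 76.744%
Salt term: 16.6 × (-0.053) = -0.88
GC term: 0.41 × 76.744 = 31.465; length term: −600/43 = −13.953
Tm = 81.5 + (-0.88) + 31.465 − 13.953 = 98.132 → 98.1°C

98.1°C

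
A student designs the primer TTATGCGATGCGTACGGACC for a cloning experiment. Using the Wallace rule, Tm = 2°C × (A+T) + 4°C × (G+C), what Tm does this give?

62°C

Counting bases: T=5, C=5, G=6, A=4
AT pairs contribute 9, GC pairs contribute 11.
Tm = 2(9) + 4(11) = 18 + 44 = 62°C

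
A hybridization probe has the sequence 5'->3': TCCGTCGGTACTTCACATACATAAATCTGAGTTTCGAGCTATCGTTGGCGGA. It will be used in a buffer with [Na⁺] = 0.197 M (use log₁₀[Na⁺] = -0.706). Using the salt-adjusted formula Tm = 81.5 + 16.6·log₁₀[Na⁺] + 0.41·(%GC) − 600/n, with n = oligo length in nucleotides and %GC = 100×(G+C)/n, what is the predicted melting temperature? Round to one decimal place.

77.2°C

Length n = 52. Scanning the sequence gives C=12, G=12, T=16, A=12.
G+C = 24, so %GC = 24/52 × 100 = 46.154%
Salt term: 16.6 × (-0.706) = -11.72
GC term: 0.41 × 46.154 = 18.923; length term: −600/52 = −11.538
Tm = 81.5 + (-11.72) + 18.923 − 11.538 = 77.165 → 77.2°C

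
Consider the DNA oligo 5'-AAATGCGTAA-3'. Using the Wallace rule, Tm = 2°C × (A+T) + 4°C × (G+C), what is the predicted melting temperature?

26°C

C=1, G=2, A=5, T=2
So N_AT = 7 and N_GC = 3.
Tm = 2(7) + 4(3) = 14 + 12 = 26°C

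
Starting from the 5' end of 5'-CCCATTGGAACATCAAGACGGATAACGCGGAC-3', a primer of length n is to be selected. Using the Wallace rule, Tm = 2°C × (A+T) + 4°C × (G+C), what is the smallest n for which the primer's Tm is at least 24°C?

n = 8

First 7 bases: CCCATTG → Tm = 22°C (< 24°C)
First 8 bases: CCCATTGG → Tm = 26°C (≥ 24°C)
Since every base adds ≥2°C, Tm only increases with n, so the threshold is first crossed at n = 8.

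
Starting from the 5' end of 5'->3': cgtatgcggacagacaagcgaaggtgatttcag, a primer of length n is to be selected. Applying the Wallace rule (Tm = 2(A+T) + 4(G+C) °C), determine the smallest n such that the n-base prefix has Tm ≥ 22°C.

n = 7

First 6 bases: CGTATG → Tm = 18°C (< 22°C)
First 7 bases: CGTATGC → Tm = 22°C (≥ 22°C)
Since every base adds ≥2°C, Tm only increases with n, so the threshold is first crossed at n = 7.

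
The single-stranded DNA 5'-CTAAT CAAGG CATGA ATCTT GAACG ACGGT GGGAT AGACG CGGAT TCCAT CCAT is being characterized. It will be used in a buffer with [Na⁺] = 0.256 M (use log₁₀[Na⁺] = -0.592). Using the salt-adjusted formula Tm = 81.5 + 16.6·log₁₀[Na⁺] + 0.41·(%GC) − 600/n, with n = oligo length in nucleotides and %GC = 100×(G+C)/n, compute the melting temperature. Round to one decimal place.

Length n = 54. Base counts: T=12, A=16, G=14, C=12
G+C = 26, so %GC = 26/54 × 100 = 48.148%
Salt term: 16.6 × (-0.592) = -9.827
GC term: 0.41 × 48.148 = 19.741; length term: −600/54 = −11.111
Tm = 81.5 + (-9.827) + 19.741 − 11.111 = 80.303 → 80.3°C

80.3°C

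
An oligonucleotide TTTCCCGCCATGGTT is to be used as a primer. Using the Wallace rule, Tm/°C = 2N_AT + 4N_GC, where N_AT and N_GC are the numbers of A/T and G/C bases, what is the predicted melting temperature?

46°C

Counting bases: C=5, G=3, A=1, T=6
AT pairs contribute 7, GC pairs contribute 8.
Tm = 2(7) + 4(8) = 14 + 32 = 46°C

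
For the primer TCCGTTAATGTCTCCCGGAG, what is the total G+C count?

11

Counting bases: T=6, G=5, A=3, C=6
Total G or C: 5 + 6 = 11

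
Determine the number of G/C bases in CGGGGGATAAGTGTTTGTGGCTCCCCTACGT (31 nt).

18

G=11, C=7, T=9, A=4
Total G or C: 11 + 7 = 18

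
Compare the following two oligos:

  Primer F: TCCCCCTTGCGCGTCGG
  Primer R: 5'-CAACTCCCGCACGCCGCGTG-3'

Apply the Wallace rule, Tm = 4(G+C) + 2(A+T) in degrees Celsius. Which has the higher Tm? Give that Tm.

Primer R, 70°C

Primer F: A+T=4, G+C=13 → Tm = 2(4)+4(13) = 60°C
Primer R: A+T=5, G+C=15 → Tm = 2(5)+4(15) = 70°C
60°C vs 70°C → primer R is higher.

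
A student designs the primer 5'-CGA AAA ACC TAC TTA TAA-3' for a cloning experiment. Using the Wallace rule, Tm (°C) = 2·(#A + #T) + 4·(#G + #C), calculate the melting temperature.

46°C

C=4, T=4, G=1, A=9
So N_AT = 13 and N_GC = 5.
Tm = 2(13) + 4(5) = 26 + 20 = 46°C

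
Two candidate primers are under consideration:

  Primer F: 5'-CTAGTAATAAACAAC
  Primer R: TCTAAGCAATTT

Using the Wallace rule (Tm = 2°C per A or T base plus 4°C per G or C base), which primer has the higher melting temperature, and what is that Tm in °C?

Primer F, 38°C

Primer F: A+T=11, G+C=4 → Tm = 2(11)+4(4) = 38°C
Primer R: A+T=9, G+C=3 → Tm = 2(9)+4(3) = 30°C
38°C vs 30°C → primer F is higher.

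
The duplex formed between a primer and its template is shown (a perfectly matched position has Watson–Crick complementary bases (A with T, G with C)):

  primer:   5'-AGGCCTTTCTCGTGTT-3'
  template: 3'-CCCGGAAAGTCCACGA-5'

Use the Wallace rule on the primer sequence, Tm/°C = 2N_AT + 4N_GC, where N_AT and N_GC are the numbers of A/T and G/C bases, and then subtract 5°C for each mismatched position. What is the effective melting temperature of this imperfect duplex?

Primer base counts: A=1, T=7, G=4, C=4 → A+T=8, G+C=8
Perfect-match Tm = 2(8) + 4(8) = 16 + 32 = 48°C
Mismatches (positions where the bases are not complementary): 4 (at positions 1, 10, 11, 15)
Effective Tm = 48 − 4×5 = 48 − 20 = 28°C

28°C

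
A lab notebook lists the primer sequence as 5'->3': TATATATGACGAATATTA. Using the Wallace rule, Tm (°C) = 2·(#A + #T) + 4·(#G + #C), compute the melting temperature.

42°C

C=1, A=8, T=7, G=2
So N_AT = 15 and N_GC = 3.
Tm = 2(15) + 4(3) = 30 + 12 = 42°C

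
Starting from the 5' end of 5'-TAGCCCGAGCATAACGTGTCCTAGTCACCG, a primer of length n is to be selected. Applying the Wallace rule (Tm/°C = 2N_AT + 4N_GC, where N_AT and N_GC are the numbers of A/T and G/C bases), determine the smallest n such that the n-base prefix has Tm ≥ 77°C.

First 25 bases: TAGCCCGAGCATAACGTGTCCTAGT → Tm = 76°C (< 77°C)
First 26 bases: TAGCCCGAGCATAACGTGTCCTAGTC → Tm = 80°C (≥ 77°C)
Each additional base adds 2°C (A/T) or 4°C (G/C), so Tm is non-decreasing in n; n = 26 is the first length to reach 77°C.

n = 26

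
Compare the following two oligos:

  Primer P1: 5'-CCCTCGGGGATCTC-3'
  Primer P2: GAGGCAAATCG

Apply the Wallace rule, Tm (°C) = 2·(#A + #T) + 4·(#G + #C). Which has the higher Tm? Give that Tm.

Primer P1, 48°C

Primer P1: A+T=4, G+C=10 → Tm = 2(4)+4(10) = 48°C
Primer P2: A+T=5, G+C=6 → Tm = 2(5)+4(6) = 34°C
48°C vs 34°C → primer P1 is higher.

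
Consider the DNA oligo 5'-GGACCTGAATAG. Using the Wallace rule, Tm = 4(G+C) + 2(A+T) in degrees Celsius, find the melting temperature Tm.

Counting bases: A=4, T=2, C=2, G=4
AT pairs contribute 6, GC pairs contribute 6.
Tm = 2×6 + 4×6 = 36°C

36°C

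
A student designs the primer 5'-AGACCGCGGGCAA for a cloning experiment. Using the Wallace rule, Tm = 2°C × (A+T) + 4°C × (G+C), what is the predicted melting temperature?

Scanning the sequence gives T=0, G=5, A=4, C=4.
A+T = 4, G+C = 9
Tm = 2(4) + 4(9) = 8 + 36 = 44°C

44°C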